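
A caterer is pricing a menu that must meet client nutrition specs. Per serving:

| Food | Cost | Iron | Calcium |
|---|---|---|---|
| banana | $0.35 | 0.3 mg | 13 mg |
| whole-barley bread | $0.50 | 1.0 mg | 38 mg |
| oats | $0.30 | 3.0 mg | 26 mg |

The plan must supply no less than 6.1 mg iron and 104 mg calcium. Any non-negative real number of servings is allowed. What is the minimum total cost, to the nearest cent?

Minimising a linear cost over {iron ≥ 6.1, calcium ≥ 104, servings ≥ 0} — the optimum is at a vertex, using one or two foods.
banana only: max(6.1/0.3, 104/13) = 20.33 servings → $7.12.
whole-barley bread only: max(6.1/1.0, 104/38) = 6.1 servings → $3.05.
oats only: max(6.1/3.0, 104/26) = 4 servings → $1.20.
banana + whole-barley bread: the both-tight solution has a negative serving — not a feasible corner.
banana + oats with both tight: 4.917 servings and 1.542 servings → $2.18.
whole-barley bread + oats with both tight: 1.743 servings and 1.452 servings → $1.31.
So the least-cost plan costs $1.20.

$1.20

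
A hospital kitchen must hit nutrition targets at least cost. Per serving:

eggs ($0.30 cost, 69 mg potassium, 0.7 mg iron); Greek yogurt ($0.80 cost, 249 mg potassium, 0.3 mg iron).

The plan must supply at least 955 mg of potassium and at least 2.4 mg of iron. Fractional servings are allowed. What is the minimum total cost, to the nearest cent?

Compare the cost at each extreme point of the feasible region.
eggs only: max(955/69, 2.4/0.7) = 13.84 servings → $4.15.
Greek yogurt only: max(955/249, 2.4/0.3) = 8 servings → $6.40.
eggs + Greek yogurt with both tight: 2.025 servings and 3.274 servings → $3.23.
The minimum over all feasible corners is $3.23.

$3.23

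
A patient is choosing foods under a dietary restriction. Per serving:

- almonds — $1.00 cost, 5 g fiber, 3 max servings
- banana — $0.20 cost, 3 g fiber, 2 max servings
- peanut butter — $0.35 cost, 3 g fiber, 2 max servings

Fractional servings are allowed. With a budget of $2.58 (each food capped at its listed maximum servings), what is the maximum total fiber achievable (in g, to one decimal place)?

19.4 g

Fiber per dollar: banana 15, peanut butter 8.571, almonds 5.
Take 2 servings of banana: spends $0.40, +6.0 g fiber (running total 6.0 g).
Take 2 servings of peanut butter: spends $0.70, +6.0 g fiber (running total 12.0 g).
Take 1.48 servings of almonds: spends $1.48, +7.4 g fiber (running total 19.4 g).
Filling greedily by fiber-per-dollar is optimal for one linear limit, giving 19.4 g.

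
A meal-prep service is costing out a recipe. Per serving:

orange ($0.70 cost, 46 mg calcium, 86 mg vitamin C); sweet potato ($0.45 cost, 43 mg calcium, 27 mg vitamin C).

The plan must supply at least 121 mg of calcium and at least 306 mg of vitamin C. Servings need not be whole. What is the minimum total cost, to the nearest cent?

$2.49

At the optimum either one food covers both requirements or two foods hit both targets exactly; no other combination can be cheaper.
orange only: max(121/46, 306/86) = 3.558 servings → $2.49.
sweet potato only: max(121/43, 306/27) = 11.33 servings → $5.10.
orange + sweet potato: intersection lies outside the first quadrant.
Cheapest feasible corner: $2.49.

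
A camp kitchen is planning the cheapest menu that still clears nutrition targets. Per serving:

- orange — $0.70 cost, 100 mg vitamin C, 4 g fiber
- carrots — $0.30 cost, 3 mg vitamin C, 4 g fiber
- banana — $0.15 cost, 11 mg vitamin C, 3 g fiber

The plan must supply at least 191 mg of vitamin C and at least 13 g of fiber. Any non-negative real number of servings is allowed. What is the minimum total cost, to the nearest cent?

$1.49

Minimising a linear cost over {vitamin C ≥ 191, fiber ≥ 13, servings ≥ 0} — the optimum is at a vertex, using one or two foods.
orange only: max(191/100, 13/4) = 3.25 servings → $2.27.
carrots only: max(191/3, 13/4) = 63.67 servings → $19.10.
banana only: max(191/11, 13/3) = 17.36 servings → $2.60.
orange + carrots with both tight: 1.869 servings and 1.381 servings → $1.72.
orange + banana with both tight: 1.68 servings and 2.094 servings → $1.49.
carrots + banana with both targets exact would need a negative amount; discard.
Cheapest feasible corner: $1.49.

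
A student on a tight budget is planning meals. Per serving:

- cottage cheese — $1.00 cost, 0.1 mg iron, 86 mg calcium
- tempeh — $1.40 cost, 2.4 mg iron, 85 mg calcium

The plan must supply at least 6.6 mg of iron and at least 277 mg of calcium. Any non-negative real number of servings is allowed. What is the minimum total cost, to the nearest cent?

Check every corner: each single food scaled to meet both minima, and each pair solved so both constraints bind.
cottage cheese only: max(6.6/0.1, 277/86) = 66 servings → $66.00.
tempeh only: max(6.6/2.4, 277/85) = 3.259 servings → $4.56.
cottage cheese + tempeh with both tight: 0.5245 servings and 2.728 servings → $4.34.
So the least-cost plan costs $4.34.

$4.34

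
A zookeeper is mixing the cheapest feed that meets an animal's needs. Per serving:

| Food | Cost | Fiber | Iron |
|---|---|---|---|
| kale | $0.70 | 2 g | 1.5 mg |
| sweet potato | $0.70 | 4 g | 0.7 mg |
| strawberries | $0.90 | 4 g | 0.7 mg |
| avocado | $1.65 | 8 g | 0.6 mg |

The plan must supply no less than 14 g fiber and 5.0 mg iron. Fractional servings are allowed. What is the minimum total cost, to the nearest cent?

$3.23

Two binding constraints pin down two serving amounts, so the optimal mix uses at most two foods. The candidates are each food alone (scaled to the tighter of fiber/iron) and each pair with both constraints tight.
kale only: max(14/2, 5.0/1.5) = 7 servings → $4.90.
sweet potato only: max(14/4, 5.0/0.7) = 7.143 servings → $5.00.
strawberries only: max(14/4, 5.0/0.7) = 7.143 servings → $6.43.
avocado only: max(14/8, 5.0/0.6) = 8.333 servings → $13.75.
kale + sweet potato with both tight: 2.217 servings and 2.391 servings → $3.23.
kale + strawberries with both tight: 2.217 servings and 2.391 servings → $3.70.
kale + avocado with both tight: 2.926 servings and 1.019 servings → $3.73.
sweet potato + strawberries (both tight): parallel constraints — no distinct corner.
sweet potato + avocado: the both-tight solution has a negative serving — not a feasible corner.
strawberries + avocado: intersection lies outside the first quadrant.
So the least-cost plan costs $3.23.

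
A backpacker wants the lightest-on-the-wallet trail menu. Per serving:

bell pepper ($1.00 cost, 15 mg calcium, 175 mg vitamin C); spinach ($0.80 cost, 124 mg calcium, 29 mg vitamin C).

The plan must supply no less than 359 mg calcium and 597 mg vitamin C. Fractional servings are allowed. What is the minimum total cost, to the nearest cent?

$5.02

Check every corner: each single food scaled to meet both minima, and each pair solved so both constraints bind.
bell pepper only: max(359/15, 597/175) = 23.93 servings → $23.93.
spinach only: max(359/124, 597/29) = 20.59 servings → $16.47.
bell pepper + spinach with both tight: 2.992 servings and 2.533 servings → $5.02.
So the least-cost plan costs $5.02.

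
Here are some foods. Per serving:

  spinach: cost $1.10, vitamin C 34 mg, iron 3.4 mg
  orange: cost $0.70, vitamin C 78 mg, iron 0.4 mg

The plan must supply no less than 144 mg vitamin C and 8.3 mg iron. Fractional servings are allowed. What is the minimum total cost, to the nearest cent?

$3.16

Two binding constraints pin down two serving amounts, so the optimal mix uses at most two foods. The candidates are each food alone (scaled to the tighter of vitamin C/iron) and each pair with both constraints tight.
spinach only: max(144/34, 8.3/3.4) = 4.235 servings → $4.66.
orange only: max(144/78, 8.3/0.4) = 20.75 servings → $14.53.
spinach + orange with both tight: 2.344 servings and 0.8243 servings → $3.16.
So the least-cost plan costs $3.16.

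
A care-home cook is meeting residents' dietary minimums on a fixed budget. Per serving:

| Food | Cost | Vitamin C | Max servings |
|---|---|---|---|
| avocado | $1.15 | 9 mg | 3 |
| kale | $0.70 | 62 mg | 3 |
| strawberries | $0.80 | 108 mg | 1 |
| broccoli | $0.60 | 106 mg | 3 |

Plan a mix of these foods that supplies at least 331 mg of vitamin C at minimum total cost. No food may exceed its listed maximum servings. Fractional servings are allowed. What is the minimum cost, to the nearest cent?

$1.90

Cost per mg of vitamin C: broccoli $0.0057, strawberries $0.0074, kale $0.0113, avocado $0.1278.
Take 3 servings of broccoli: +318.0 mg vitamin C for $1.80 (total $1.80, still need 13.0 mg).
Take 0.1204 servings of strawberries: +13.0 mg vitamin C for $0.10 (total $1.90, still need 0.0 mg).
Greedy by cheapest-per-mg is optimal for a single linear constraint, so the minimum cost is $1.90.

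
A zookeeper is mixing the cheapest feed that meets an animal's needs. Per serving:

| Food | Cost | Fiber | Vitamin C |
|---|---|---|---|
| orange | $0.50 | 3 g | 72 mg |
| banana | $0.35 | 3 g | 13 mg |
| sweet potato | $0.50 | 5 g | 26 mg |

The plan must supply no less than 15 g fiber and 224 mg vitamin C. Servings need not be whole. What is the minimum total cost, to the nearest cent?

orange only: max(15/3, 224/72) = 5 servings → $2.50.
banana only: max(15/3, 224/13) = 17.23 servings → $6.03.
sweet potato only: max(15/5, 224/26) = 8.615 servings → $4.31.
orange + banana with both tight: 2.695 servings and 2.305 servings → $2.15.
orange + sweet potato with both tight: 2.589 servings and 1.447 servings → $2.02.
banana + sweet potato: the both-tight solution has a negative serving — not a feasible corner.
Cheapest feasible corner: $2.02.

$2.02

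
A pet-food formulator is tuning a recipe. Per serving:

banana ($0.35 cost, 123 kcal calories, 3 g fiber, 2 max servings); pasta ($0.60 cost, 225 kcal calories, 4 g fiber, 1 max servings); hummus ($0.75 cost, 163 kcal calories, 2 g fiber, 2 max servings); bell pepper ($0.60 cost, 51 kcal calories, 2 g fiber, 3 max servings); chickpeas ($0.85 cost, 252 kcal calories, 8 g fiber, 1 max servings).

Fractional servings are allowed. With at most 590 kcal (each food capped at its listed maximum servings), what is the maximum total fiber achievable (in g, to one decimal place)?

Fiber per kcal: bell pepper 0.03922, chickpeas 0.03175, banana 0.02439, pasta 0.01778, hummus 0.01227.
Take 3 servings of bell pepper: uses 153 kcal, +6.0 g fiber (running total 6.0 g).
Take 1 serving of chickpeas: uses 252 kcal, +8.0 g fiber (running total 14.0 g).
Take 1.504 servings of banana: uses 185 kcal, +4.5 g fiber (running total 18.5 g).
Greedy by best ratio exhausts the calories allowance optimally: 18.5 g.

18.5 g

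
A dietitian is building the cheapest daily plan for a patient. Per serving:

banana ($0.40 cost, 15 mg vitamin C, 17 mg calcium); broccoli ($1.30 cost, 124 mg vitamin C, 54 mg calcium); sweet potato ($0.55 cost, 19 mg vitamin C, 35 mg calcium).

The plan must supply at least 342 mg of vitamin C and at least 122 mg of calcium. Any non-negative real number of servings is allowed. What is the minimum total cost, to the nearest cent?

$3.59

Two binding constraints pin down two serving amounts, so the optimal mix uses at most two foods. The candidates are each food alone (scaled to the tighter of vitamin C/calcium) and each pair with both constraints tight.
banana only: max(342/15, 122/17) = 22.8 servings → $9.12.
broccoli only: max(342/124, 122/54) = 2.758 servings → $3.59.
sweet potato only: max(342/19, 122/35) = 18 servings → $9.90.
banana + broccoli: the both-tight solution has a negative serving — not a feasible corner.
banana + sweet potato: the both-tight solution has a negative serving — not a feasible corner.
broccoli + sweet potato with both targets exact would need a negative amount; discard.
The minimum over all feasible corners is $3.59.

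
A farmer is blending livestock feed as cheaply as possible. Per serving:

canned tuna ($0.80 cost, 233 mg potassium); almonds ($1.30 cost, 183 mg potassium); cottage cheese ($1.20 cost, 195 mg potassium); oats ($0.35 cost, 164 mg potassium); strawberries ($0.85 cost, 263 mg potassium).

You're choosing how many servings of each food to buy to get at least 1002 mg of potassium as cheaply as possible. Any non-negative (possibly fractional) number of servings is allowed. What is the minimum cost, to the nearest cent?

Cost per mg of potassium: oats $0.0021, strawberries $0.0032, canned tuna $0.0034, cottage cheese $0.0062, almonds $0.0071.
With no serving limits, use only oats: 1002 mg / 164 mg = 6.11 servings × $0.35 = $2.14.

$2.14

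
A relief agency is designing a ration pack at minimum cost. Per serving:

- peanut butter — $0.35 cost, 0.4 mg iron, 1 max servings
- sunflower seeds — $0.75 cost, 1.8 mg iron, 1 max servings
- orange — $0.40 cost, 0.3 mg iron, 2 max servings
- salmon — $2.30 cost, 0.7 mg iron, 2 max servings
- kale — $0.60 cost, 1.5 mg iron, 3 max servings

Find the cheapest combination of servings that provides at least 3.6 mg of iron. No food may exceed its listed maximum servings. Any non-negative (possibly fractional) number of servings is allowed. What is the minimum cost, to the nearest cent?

Cost per mg of iron: kale $0.4000, sunflower seeds $0.4167, peanut butter $0.8750, orange $1.3333, salmon $3.2857.
Take 2.4 servings of kale: +3.6 mg iron for $1.44 (total $1.44, still need 0.0 mg).
Filling from the cheapest source first is optimal under one linear minimum: $1.44.

$1.44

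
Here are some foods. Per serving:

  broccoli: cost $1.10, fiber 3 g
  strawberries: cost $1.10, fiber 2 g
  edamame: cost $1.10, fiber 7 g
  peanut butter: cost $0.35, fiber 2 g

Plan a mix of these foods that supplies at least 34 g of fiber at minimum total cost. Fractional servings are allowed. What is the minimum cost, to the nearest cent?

Cost per g of fiber: edamame $0.1571, peanut butter $0.1750, broccoli $0.3667, strawberries $0.5500.
With no serving limits, use only edamame: 34 g / 7 g = 4.857 servings × $1.10 = $5.34.

$5.34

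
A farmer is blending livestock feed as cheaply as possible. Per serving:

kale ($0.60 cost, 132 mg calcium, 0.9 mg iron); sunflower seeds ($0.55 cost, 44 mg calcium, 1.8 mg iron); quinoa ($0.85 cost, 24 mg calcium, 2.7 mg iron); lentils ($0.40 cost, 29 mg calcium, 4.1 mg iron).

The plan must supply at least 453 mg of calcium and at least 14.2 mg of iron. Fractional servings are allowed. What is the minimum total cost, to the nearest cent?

Check every corner: each single food scaled to meet both minima, and each pair solved so both constraints bind.
kale only: max(453/132, 14.2/0.9) = 15.78 servings → $9.47.
sunflower seeds only: max(453/44, 14.2/1.8) = 10.3 servings → $5.66.
quinoa only: max(453/24, 14.2/2.7) = 18.88 servings → $16.04.
lentils only: max(453/29, 14.2/4.1) = 15.62 servings → $6.25.
kale + sunflower seeds with both tight: 0.9626 servings and 7.408 servings → $4.65.
kale + quinoa with both tight: 2.635 servings and 4.381 servings → $5.30.
kale + lentils with both tight: 2.806 servings and 2.847 servings → $2.82.
sunflower seeds + quinoa: the both-tight solution has a negative serving — not a feasible corner.
sunflower seeds + lentils: the both-tight solution has a negative serving — not a feasible corner.
quinoa + lentils: intersection lies outside the first quadrant.
So the least-cost plan costs $2.82.

$2.82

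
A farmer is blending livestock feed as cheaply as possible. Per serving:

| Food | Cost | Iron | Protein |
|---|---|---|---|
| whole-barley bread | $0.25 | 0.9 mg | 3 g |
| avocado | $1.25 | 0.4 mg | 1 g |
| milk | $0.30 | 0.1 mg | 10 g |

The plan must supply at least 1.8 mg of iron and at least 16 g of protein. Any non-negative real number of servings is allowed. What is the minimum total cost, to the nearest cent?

$0.78

With two linear requirements the optimum uses one or two foods; enumerate the corners.
whole-barley bread only: max(1.8/0.9, 16/3) = 5.333 servings → $1.33.
avocado only: max(1.8/0.4, 16/1) = 16 servings → $20.00.
milk only: max(1.8/0.1, 16/10) = 18 servings → $5.40.
whole-barley bread + avocado with both targets exact would need a negative amount; discard.
whole-barley bread + milk with both tight: 1.885 servings and 1.034 servings → $0.78.
avocado + milk with both tight: 4.205 servings and 1.179 servings → $5.61.
So the least-cost plan costs $0.78.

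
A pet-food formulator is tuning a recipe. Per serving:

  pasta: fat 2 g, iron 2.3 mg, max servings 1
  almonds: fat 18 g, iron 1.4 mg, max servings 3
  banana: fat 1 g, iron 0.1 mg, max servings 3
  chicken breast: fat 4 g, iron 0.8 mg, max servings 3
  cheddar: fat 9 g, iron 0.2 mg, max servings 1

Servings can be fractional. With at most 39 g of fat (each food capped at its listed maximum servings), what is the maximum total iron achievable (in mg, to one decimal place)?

Iron per g fat: pasta 1.15, chicken breast 0.2, banana 0.1, almonds 0.07778, cheddar 0.02222.
Take 1 serving of pasta: uses 2 g fat, +2.3 mg iron (running total 2.3 mg).
Take 3 servings of chicken breast: uses 12 g fat, +2.4 mg iron (running total 4.7 mg).
Take 3 servings of banana: uses 3 g fat, +0.3 mg iron (running total 5.0 mg).
Take 1.222 servings of almonds: uses 22 g fat, +1.7 mg iron (running total 6.7 mg).
Filling greedily by iron-per-g fat is optimal for one linear limit, giving 6.7 mg.

6.7 mg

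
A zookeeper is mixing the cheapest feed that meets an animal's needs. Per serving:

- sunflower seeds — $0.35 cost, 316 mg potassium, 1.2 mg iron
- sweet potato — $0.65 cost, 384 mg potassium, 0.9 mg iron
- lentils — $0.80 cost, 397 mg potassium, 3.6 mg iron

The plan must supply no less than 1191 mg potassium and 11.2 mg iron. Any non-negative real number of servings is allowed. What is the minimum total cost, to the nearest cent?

$2.49

For a min-cost LP with two ≥-constraints, a basic feasible solution has at most two positive variables.
sunflower seeds only: max(1191/316, 11.2/1.2) = 9.333 servings → $3.27.
sweet potato only: max(1191/384, 11.2/0.9) = 12.44 servings → $8.09.
lentils only: max(1191/397, 11.2/3.6) = 3.111 servings → $2.49.
sunflower seeds + sweet potato with both targets exact would need a negative amount; discard.
sunflower seeds + lentils: the both-tight solution has a negative serving — not a feasible corner.
sweet potato + lentils with both targets exact would need a negative amount; discard.
The minimum over all feasible corners is $2.49.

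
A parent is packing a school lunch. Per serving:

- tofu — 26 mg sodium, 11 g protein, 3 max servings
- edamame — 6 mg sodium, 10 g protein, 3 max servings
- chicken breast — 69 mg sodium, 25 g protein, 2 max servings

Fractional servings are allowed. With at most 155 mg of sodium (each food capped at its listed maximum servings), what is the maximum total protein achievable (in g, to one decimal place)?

84.4 g

Protein per mg sodium: edamame 1.667, tofu 0.4231, chicken breast 0.3623.
Take 3 servings of edamame: uses 18 mg sodium, +30.0 g protein (running total 30.0 g).
Take 3 servings of tofu: uses 78 mg sodium, +33.0 g protein (running total 63.0 g).
Take 0.8551 servings of chicken breast: uses 59 mg sodium, +21.4 g protein (running total 84.4 g).
Greedy by best ratio exhausts the sodium allowance optimally: 84.4 g.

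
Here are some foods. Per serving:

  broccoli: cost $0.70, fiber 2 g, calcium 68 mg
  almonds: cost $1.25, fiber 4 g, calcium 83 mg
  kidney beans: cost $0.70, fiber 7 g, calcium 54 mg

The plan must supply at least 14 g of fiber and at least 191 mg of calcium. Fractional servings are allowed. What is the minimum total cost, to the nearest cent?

Check every corner: each single food scaled to meet both minima, and each pair solved so both constraints bind.
broccoli only: max(14/2, 191/68) = 7 servings → $4.90.
almonds only: max(14/4, 191/83) = 3.5 servings → $4.38.
kidney beans only: max(14/7, 191/54) = 3.537 servings → $2.48.
broccoli + almonds: intersection lies outside the first quadrant.
broccoli + kidney beans with both tight: 1.579 servings and 1.549 servings → $2.19.
almonds + kidney beans with both tight: 1.592 servings and 1.09 servings → $2.75.
The minimum over all feasible corners is $2.19.

$2.19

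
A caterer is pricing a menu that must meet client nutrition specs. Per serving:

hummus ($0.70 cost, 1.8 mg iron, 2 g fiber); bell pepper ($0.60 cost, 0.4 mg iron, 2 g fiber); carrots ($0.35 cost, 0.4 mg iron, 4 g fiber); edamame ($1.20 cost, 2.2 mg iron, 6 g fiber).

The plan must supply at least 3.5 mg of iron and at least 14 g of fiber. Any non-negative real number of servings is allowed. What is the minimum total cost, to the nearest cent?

This is a tiny linear program; its minimum lies at a vertex of the feasible set. List the vertices and price them.
hummus only: max(3.5/1.8, 14/2) = 7 servings → $4.90.
bell pepper only: max(3.5/0.4, 14/2) = 8.75 servings → $5.25.
carrots only: max(3.5/0.4, 14/4) = 8.75 servings → $3.06.
edamame only: max(3.5/2.2, 14/6) = 2.333 servings → $2.80.
hummus + bell pepper with both tight: 0.5 servings and 6.5 servings → $4.25.
hummus + carrots with both tight: 1.312 servings and 2.844 servings → $1.91.
hummus + edamame: the both-tight solution has a negative serving — not a feasible corner.
bell pepper + carrots with both targets exact would need a negative amount; discard.
bell pepper + edamame with both tight: 4.9 servings and 0.7 servings → $3.78.
carrots + edamame with both tight: 1.531 servings and 1.312 servings → $2.11.
Cheapest feasible corner: $1.91.

$1.91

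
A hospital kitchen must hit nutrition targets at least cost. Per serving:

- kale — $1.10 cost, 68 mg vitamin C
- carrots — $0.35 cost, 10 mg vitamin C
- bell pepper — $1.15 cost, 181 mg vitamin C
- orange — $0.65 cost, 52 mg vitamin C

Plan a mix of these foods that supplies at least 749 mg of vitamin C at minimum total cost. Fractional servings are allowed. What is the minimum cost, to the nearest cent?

Cost per mg of vitamin C: bell pepper $0.0064, orange $0.0125, kale $0.0162, carrots $0.0350.
With no serving limits, use only bell pepper: 749 mg / 181 mg = 4.138 servings × $1.15 = $4.76.

$4.76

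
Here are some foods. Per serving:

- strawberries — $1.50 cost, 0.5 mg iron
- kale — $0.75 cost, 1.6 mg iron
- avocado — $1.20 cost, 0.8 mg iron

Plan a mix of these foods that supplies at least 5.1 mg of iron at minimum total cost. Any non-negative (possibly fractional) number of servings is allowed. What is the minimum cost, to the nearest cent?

$2.39

Cost per mg of iron: kale $0.4688, avocado $1.5000, strawberries $3.0000.
With no serving limits, use only kale: 5.1 mg / 1.6 mg = 3.188 servings × $0.75 = $2.39.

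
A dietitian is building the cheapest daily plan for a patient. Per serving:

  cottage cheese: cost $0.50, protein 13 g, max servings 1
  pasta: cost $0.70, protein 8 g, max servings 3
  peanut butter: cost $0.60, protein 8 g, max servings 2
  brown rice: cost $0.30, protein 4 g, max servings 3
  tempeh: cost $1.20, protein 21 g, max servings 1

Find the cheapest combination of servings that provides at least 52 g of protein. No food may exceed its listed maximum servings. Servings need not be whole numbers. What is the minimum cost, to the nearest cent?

Cost per g of protein: cottage cheese $0.0385, tempeh $0.0571, peanut butter $0.0750, brown rice $0.0750, pasta $0.0875.
Take 1 serving of cottage cheese: +13.0 g protein for $0.50 (total $0.50, still need 39.0 g).
Take 1 serving of tempeh: +21.0 g protein for $1.20 (total $1.70, still need 18.0 g).
Take 2 servings of peanut butter: +16.0 g protein for $1.20 (total $2.90, still need 2.0 g).
Take 0.5 servings of brown rice: +2.0 g protein for $0.15 (total $3.05, still need 0.0 g).
Filling from the cheapest source first is optimal under one linear minimum: $3.05.

$3.05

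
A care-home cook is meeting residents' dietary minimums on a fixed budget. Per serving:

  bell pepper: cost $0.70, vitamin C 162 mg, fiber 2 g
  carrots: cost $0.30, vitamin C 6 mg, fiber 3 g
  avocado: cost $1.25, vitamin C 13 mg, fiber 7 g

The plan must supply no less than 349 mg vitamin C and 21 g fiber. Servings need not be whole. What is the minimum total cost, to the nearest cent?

$3.07

This is a tiny linear program; its minimum lies at a vertex of the feasible set. List the vertices and price them.
bell pepper only: max(349/162, 21/2) = 10.5 servings → $7.35.
carrots only: max(349/6, 21/3) = 58.17 servings → $17.45.
avocado only: max(349/13, 21/7) = 26.85 servings → $33.56.
bell pepper + carrots with both tight: 1.943 servings and 5.705 servings → $3.07.
bell pepper + avocado with both tight: 1.958 servings and 2.44 servings → $4.42.
carrots + avocado: intersection lies outside the first quadrant.
Cheapest feasible corner: $3.07.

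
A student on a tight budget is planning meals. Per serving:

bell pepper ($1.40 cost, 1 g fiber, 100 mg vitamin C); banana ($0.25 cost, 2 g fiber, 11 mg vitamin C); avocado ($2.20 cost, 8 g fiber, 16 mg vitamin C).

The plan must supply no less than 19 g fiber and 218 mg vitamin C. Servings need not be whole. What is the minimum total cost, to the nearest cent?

An LP optimum is at a vertex; with two nutrient constraints at most two foods are used. Check each candidate.
bell pepper only: max(19/1, 218/100) = 19 servings → $26.60.
banana only: max(19/2, 218/11) = 19.82 servings → $4.95.
avocado only: max(19/8, 218/16) = 13.62 servings → $29.98.
bell pepper + banana with both tight: 1.201 servings and 8.899 servings → $3.91.
bell pepper + avocado with both tight: 1.837 servings and 2.145 servings → $7.29.
banana + avocado with both targets exact would need a negative amount; discard.
The minimum over all feasible corners is $3.91.

$3.91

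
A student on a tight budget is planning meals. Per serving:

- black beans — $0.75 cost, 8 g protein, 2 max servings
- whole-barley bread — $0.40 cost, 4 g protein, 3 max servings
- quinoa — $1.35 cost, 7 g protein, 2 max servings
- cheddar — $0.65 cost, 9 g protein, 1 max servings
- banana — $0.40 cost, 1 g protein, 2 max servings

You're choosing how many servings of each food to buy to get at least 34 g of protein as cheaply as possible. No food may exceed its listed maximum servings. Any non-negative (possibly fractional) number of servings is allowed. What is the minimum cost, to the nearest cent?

Cost per g of protein: cheddar $0.0722, black beans $0.0938, whole-barley bread $0.1000, quinoa $0.1929, banana $0.4000.
Take 1 serving of cheddar: +9.0 g protein for $0.65 (total $0.65, still need 25.0 g).
Take 2 servings of black beans: +16.0 g protein for $1.50 (total $2.15, still need 9.0 g).
Take 2.25 servings of whole-barley bread: +9.0 g protein for $0.90 (total $3.05, still need 0.0 g).
Filling from the cheapest source first is optimal under one linear minimum: $3.05.

$3.05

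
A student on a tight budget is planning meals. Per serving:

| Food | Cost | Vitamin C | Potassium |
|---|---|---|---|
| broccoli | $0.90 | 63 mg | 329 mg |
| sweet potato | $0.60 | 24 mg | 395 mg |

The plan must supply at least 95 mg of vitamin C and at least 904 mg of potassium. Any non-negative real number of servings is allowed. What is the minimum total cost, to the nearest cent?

$1.75

Compare the cost at each extreme point of the feasible region.
broccoli only: max(95/63, 904/329) = 2.748 servings → $2.47.
sweet potato only: max(95/24, 904/395) = 3.958 servings → $2.38.
broccoli + sweet potato with both tight: 0.9317 servings and 1.513 servings → $1.75.
So the least-cost plan costs $1.75.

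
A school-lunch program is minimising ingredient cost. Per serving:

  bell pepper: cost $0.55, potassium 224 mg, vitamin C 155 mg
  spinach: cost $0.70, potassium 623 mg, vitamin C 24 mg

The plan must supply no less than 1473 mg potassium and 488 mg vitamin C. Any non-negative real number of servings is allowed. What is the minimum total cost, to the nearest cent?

$2.53

Two binding constraints pin down two serving amounts, so the optimal mix uses at most two foods. The candidates are each food alone (scaled to the tighter of potassium/vitamin C) and each pair with both constraints tight.
bell pepper only: max(1473/224, 488/155) = 6.576 servings → $3.62.
spinach only: max(1473/623, 488/24) = 20.33 servings → $14.23.
bell pepper + spinach with both tight: 2.946 servings and 1.305 servings → $2.53.
Cheapest feasible corner: $2.53.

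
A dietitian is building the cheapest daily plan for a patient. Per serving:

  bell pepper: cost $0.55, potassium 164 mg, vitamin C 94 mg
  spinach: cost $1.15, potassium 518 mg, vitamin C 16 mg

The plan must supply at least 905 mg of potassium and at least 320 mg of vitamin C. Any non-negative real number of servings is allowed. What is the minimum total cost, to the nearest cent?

At the optimum either one food covers both requirements or two foods hit both targets exactly; no other combination can be cheaper.
bell pepper only: max(905/164, 320/94) = 5.518 servings → $3.04.
spinach only: max(905/518, 320/16) = 20 servings → $23.00.
bell pepper + spinach with both tight: 3.284 servings and 0.7074 servings → $2.62.
Cheapest feasible corner: $2.62.

$2.62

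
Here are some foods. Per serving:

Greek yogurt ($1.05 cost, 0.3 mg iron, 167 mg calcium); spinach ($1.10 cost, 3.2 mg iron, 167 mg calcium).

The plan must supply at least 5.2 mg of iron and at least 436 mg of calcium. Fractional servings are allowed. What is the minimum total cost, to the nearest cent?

Minimising a linear cost over {iron ≥ 5.2, calcium ≥ 436, servings ≥ 0} — the optimum is at a vertex, using one or two foods.
Greek yogurt only: max(5.2/0.3, 436/167) = 17.33 servings → $18.20.
spinach only: max(5.2/3.2, 436/167) = 2.611 servings → $2.87.
Greek yogurt + spinach with both tight: 1.088 servings and 1.523 servings → $2.82.
So the least-cost plan costs $2.82.

$2.82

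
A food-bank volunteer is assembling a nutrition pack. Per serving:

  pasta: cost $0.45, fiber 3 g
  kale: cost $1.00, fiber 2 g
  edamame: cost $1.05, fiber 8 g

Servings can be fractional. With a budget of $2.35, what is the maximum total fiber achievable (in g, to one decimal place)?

17.9 g

Fiber per dollar: edamame 7.619, pasta 6.667, kale 2.
With no serving limits, spend the whole cost allowance on edamame: $2.35 / $1.05 × 8 g = 17.9 g.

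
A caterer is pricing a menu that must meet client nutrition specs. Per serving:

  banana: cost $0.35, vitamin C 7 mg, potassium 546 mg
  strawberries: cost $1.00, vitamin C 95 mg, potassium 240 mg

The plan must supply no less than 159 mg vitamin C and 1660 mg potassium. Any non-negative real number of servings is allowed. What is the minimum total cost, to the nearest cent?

$2.33

banana only: max(159/7, 1660/546) = 22.71 servings → $7.95.
strawberries only: max(159/95, 1660/240) = 6.917 servings → $6.92.
banana + strawberries with both tight: 2.382 servings and 1.498 servings → $2.33.
So the least-cost plan costs $2.33.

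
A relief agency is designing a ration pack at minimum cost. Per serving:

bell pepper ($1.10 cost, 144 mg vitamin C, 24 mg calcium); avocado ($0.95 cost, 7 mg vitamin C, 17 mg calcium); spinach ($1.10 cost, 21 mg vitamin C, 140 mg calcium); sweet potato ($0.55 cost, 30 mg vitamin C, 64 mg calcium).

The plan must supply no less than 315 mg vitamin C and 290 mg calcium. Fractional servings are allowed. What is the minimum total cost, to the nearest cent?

$3.70

The cheapest plan sits at a corner of the feasible region — with two constraints it uses at most two foods.
bell pepper only: max(315/144, 290/24) = 12.08 servings → $13.29.
avocado only: max(315/7, 290/17) = 45 servings → $42.75.
spinach only: max(315/21, 290/140) = 15 servings → $16.50.
sweet potato only: max(315/30, 290/64) = 10.5 servings → $5.78.
bell pepper + avocado with both tight: 1.458 servings and 15 servings → $15.85.
bell pepper + spinach with both tight: 1.934 servings and 1.74 servings → $4.04.
bell pepper + sweet potato with both tight: 1.349 servings and 4.025 servings → $3.70.
avocado + spinach with both targets exact would need a negative amount; discard.
avocado + sweet potato with both targets exact would need a negative amount; discard.
spinach + sweet potato: the both-tight solution has a negative serving — not a feasible corner.
So the least-cost plan costs $3.70.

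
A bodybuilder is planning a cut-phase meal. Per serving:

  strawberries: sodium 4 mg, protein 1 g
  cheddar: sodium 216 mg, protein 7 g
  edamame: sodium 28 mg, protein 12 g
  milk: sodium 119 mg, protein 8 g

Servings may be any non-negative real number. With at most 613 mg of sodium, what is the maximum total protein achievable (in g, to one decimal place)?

262.7 g

Protein per mg sodium: edamame 0.4286, strawberries 0.25, milk 0.06723, cheddar 0.03241.
With no serving limits, spend the whole sodium allowance on edamame: 613 mg / 28 mg × 12 g = 262.7 g.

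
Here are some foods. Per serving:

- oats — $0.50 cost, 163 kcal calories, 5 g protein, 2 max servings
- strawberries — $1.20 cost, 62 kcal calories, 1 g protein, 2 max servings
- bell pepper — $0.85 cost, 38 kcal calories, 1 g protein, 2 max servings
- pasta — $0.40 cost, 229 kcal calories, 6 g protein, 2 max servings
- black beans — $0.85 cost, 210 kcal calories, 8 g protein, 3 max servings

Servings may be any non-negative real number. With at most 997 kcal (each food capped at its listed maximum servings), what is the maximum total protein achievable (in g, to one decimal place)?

35.1 g

Protein per kcal: black beans 0.0381, oats 0.03067, bell pepper 0.02632, pasta 0.0262, strawberries 0.01613.
Take 3 servings of black beans: uses 630 kcal, +24.0 g protein (running total 24.0 g).
Take 2 servings of oats: uses 326 kcal, +10.0 g protein (running total 34.0 g).
Take 1.079 servings of bell pepper: uses 41 kcal, +1.1 g protein (running total 35.1 g).
Filling greedily by protein-per-kcal is optimal for one linear limit, giving 35.1 g.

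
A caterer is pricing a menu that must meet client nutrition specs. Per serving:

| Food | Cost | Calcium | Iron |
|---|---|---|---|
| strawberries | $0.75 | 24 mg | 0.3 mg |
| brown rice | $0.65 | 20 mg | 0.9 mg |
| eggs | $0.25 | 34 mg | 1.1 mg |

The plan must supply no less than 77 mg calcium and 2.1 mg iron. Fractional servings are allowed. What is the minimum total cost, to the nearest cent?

Two binding constraints pin down two serving amounts, so the optimal mix uses at most two foods. The candidates are each food alone (scaled to the tighter of calcium/iron) and each pair with both constraints tight.
strawberries only: max(77/24, 2.1/0.3) = 7 servings → $5.25.
brown rice only: max(77/20, 2.1/0.9) = 3.85 servings → $2.50.
eggs only: max(77/34, 2.1/1.1) = 2.265 servings → $0.57.
strawberries + brown rice with both tight: 1.75 servings and 1.75 servings → $2.45.
strawberries + eggs with both tight: 0.821 servings and 1.685 servings → $1.04.
brown rice + eggs: the both-tight solution has a negative serving — not a feasible corner.
So the least-cost plan costs $0.57.

$0.57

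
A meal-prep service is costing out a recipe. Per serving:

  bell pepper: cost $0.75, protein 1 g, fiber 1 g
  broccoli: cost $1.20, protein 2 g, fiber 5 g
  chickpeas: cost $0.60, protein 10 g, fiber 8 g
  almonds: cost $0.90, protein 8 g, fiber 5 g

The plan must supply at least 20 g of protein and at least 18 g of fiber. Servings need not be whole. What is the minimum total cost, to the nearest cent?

$1.35

Two binding constraints pin down two serving amounts, so the optimal mix uses at most two foods. The candidates are each food alone (scaled to the tighter of protein/fiber) and each pair with both constraints tight.
bell pepper only: max(20/1, 18/1) = 20 servings → $15.00.
broccoli only: max(20/2, 18/5) = 10 servings → $12.00.
chickpeas only: max(20/10, 18/8) = 2.25 servings → $1.35.
almonds only: max(20/8, 18/5) = 3.6 servings → $3.24.
bell pepper + broccoli: the both-tight solution has a negative serving — not a feasible corner.
bell pepper + chickpeas with both tight: 10 servings and 1 serving → $8.10.
bell pepper + almonds with both tight: 14.67 servings and 0.6667 servings → $11.60.
broccoli + chickpeas with both tight: 0.5882 servings and 1.882 servings → $1.84.
broccoli + almonds with both tight: 1.467 servings and 2.133 servings → $3.68.
chickpeas + almonds with both targets exact would need a negative amount; discard.
Cheapest feasible corner: $1.35.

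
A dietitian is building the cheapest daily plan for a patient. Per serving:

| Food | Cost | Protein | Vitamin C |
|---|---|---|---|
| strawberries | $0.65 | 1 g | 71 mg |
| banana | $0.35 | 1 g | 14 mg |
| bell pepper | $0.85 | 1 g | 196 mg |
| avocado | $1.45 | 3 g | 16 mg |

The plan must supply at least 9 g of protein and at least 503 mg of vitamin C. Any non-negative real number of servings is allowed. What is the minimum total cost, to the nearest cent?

At the optimum either one food covers both requirements or two foods hit both targets exactly; no other combination can be cheaper.
strawberries only: max(9/1, 503/71) = 9 servings → $5.85.
banana only: max(9/1, 503/14) = 35.93 servings → $12.57.
bell pepper only: max(9/1, 503/196) = 9 servings → $7.65.
avocado only: max(9/3, 503/16) = 31.44 servings → $45.58.
strawberries + banana with both tight: 6.614 servings and 2.386 servings → $5.13.
strawberries + bell pepper with both targets exact would need a negative amount; discard.
strawberries + avocado with both tight: 6.929 servings and 0.6904 servings → $5.50.
banana + bell pepper with both tight: 6.929 servings and 2.071 servings → $4.19.
banana + avocado: the both-tight solution has a negative serving — not a feasible corner.
bell pepper + avocado with both tight: 2.386 servings and 2.205 servings → $5.22.
So the least-cost plan costs $4.19.

$4.19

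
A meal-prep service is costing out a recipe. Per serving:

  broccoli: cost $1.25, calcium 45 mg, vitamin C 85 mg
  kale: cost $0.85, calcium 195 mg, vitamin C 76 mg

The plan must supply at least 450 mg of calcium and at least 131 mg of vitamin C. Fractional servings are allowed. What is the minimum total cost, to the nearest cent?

$1.96

Minimising a linear cost over {calcium ≥ 450, vitamin C ≥ 131, servings ≥ 0} — the optimum is at a vertex, using one or two foods.
broccoli only: max(450/45, 131/85) = 10 servings → $12.50.
kale only: max(450/195, 131/76) = 2.308 servings → $1.96.
broccoli + kale: intersection lies outside the first quadrant.
Cheapest feasible corner: $1.96.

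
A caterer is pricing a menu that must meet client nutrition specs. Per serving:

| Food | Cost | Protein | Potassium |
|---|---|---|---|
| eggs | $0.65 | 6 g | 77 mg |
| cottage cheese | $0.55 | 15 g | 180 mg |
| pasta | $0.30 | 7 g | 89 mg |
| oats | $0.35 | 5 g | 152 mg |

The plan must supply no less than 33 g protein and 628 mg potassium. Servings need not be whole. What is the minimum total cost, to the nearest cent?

$1.63

This is a tiny linear program; its minimum lies at a vertex of the feasible set. List the vertices and price them.
eggs only: max(33/6, 628/77) = 8.156 servings → $5.30.
cottage cheese only: max(33/15, 628/180) = 3.489 servings → $1.92.
pasta only: max(33/7, 628/89) = 7.056 servings → $2.12.
oats only: max(33/5, 628/152) = 6.6 servings → $2.31.
eggs + cottage cheese: intersection lies outside the first quadrant.
eggs + pasta: the both-tight solution has a negative serving — not a feasible corner.
eggs + oats with both tight: 3.56 servings and 2.328 servings → $3.13.
cottage cheese + pasta with both targets exact would need a negative amount; discard.
cottage cheese + oats with both tight: 1.359 servings and 2.522 servings → $1.63.
pasta + oats with both tight: 3.031 servings and 2.357 servings → $1.73.
Cheapest feasible corner: $1.63.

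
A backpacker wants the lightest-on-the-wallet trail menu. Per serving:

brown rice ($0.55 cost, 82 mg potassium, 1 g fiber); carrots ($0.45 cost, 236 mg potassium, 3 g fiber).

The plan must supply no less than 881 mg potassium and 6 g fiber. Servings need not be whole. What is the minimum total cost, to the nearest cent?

$1.68

brown rice only: max(881/82, 6/1) = 10.74 servings → $5.91.
carrots only: max(881/236, 6/3) = 3.733 servings → $1.68.
brown rice + carrots: intersection lies outside the first quadrant.
Cheapest feasible corner: $1.68.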